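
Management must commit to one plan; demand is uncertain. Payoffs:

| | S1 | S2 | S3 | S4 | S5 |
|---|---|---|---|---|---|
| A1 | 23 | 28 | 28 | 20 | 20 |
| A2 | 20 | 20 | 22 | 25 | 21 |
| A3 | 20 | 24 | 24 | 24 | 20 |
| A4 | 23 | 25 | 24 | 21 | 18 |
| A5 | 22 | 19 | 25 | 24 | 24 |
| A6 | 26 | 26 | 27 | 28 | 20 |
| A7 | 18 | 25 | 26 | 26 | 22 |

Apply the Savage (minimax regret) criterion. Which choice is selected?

A6

Column bests: S1=26, S2=28, S3=28, S4=28, S5=24.
A1 regrets: 3, 0, 0, 8, 4 → max 8
A2 regrets: 6, 8, 6, 3, 3 → max 8
A3 regrets: 6, 4, 4, 4, 4 → max 6
A4 regrets: 3, 3, 4, 7, 6 → max 7
A5 regrets: 4, 9, 3, 4, 0 → max 9
A6 regrets: 0, 2, 1, 0, 4 → max 4
A7 regrets: 8, 3, 2, 2, 2 → max 8
Smallest max regret = 4 → A6.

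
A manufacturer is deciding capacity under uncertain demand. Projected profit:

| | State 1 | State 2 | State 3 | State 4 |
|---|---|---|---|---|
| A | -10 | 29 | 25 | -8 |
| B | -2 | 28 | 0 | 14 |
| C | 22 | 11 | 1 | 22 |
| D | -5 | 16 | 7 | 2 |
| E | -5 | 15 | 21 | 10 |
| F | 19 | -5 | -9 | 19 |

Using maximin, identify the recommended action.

C

Row minima: A=-10, B=-2, C=1, D=-5, E=-5, F=-9
Best worst-case = 1 → C.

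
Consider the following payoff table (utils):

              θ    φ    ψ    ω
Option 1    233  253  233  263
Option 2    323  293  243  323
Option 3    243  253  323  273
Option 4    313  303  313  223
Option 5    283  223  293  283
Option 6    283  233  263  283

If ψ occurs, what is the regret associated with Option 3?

Best payoff under ψ is 323.
Regret = 323 − 323 = 0.

0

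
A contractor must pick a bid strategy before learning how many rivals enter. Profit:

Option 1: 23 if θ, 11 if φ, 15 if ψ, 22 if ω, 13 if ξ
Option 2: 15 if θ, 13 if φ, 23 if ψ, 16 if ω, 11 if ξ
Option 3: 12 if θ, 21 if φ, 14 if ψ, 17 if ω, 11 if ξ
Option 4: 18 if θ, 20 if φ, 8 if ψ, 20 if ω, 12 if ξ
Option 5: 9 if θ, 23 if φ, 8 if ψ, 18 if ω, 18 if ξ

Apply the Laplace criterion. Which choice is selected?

Option 1

Row averages: Option 1=16.8, Option 2=15.6, Option 3=15, Option 4=15.6, Option 5=15.2
Highest average = 16.8 → Option 1.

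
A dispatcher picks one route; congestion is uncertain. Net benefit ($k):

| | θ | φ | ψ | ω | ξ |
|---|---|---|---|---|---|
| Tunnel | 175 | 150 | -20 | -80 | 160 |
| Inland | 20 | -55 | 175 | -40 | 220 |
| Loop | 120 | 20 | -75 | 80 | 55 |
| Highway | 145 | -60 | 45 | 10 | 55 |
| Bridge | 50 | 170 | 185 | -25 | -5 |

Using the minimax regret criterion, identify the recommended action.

Column bests: θ=175, φ=170, ψ=185, ω=80, ξ=220.
Tunnel regrets: 0, 20, 205, 160, 60 → max 205
Inland regrets: 155, 225, 10, 120, 0 → max 225
Loop regrets: 55, 150, 260, 0, 165 → max 260
Highway regrets: 30, 230, 140, 70, 165 → max 230
Bridge regrets: 125, 0, 0, 105, 225 → max 225
Smallest max regret = 205 → Tunnel.

Tunnel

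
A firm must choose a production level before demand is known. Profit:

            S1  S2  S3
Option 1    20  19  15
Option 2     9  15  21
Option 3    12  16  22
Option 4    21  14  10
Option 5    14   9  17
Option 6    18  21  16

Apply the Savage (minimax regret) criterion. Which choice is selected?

Column bests: S1=21, S2=21, S3=22.
Option 1 regrets: 1, 2, 7 → max 7
Option 2 regrets: 12, 6, 1 → max 12
Option 3 regrets: 9, 5, 0 → max 9
Option 4 regrets: 0, 7, 12 → max 12
Option 5 regrets: 7, 12, 5 → max 12
Option 6 regrets: 3, 0, 6 → max 6
Smallest max regret = 6 → Option 6.

Option 6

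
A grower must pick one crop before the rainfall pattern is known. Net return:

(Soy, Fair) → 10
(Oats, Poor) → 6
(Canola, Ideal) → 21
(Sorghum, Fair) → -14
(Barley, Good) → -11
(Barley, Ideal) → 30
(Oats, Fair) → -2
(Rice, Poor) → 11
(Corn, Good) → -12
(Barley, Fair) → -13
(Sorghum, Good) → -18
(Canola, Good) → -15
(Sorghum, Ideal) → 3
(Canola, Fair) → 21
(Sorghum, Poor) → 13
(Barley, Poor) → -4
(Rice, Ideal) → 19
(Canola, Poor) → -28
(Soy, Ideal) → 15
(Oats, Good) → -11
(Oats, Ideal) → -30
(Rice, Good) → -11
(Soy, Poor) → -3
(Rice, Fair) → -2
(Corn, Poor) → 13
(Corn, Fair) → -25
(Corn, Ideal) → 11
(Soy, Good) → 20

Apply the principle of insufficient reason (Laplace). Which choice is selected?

Row averages: Corn=-3.25, Soy=10.5, Canola=-0.25, Barley=0.5, Oats=-9.25, Sorghum=-4, Rice=4.25
Highest average = 10.5 → Soy.

Soy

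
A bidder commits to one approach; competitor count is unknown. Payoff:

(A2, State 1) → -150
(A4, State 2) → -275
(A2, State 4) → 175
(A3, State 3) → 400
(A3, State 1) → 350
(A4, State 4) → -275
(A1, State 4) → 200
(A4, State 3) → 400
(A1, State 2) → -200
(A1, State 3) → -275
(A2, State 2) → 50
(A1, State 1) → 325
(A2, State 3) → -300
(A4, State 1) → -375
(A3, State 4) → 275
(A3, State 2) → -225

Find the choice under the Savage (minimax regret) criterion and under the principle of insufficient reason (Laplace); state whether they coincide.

minimax regret → A3; laplace → A3 (agree)

Column bests: State 1=350, State 2=50, State 3=400, State 4=275.
A1 regrets: 25, 250, 675, 75 → max 675
A2 regrets: 500, 0, 700, 100 → max 700
A3 regrets: 0, 275, 0, 0 → max 275
A4 regrets: 725, 325, 0, 550 → max 725
Smallest max regret = 275 → A3.
Row averages: A1=12.5, A2=-56.25, A3=200, A4=-131.25
Highest average = 200 → A3.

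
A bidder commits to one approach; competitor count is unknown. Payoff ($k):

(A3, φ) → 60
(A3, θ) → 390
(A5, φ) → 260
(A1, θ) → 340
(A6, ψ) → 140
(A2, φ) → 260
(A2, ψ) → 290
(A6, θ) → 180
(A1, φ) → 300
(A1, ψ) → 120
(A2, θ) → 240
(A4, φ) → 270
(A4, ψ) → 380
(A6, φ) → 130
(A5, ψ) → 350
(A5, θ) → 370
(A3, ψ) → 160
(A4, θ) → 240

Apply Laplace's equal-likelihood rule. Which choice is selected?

A5

Row averages: A1=760/3, A2=790/3, A3=610/3, A4=890/3, A5=980/3, A6=150
Highest average = 980/3 → A5.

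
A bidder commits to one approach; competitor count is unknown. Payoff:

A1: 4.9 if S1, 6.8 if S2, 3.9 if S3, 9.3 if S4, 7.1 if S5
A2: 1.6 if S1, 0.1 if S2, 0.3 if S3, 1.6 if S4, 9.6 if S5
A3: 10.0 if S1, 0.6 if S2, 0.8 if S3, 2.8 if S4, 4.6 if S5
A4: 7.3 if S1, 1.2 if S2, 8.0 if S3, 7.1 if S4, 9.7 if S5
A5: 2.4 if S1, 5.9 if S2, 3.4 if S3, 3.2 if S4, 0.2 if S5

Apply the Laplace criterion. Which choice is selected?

A4

Row averages: A1=6.4, A2=2.64, A3=3.76, A4=6.66, A5=3.02
Highest average = 6.66 → A4.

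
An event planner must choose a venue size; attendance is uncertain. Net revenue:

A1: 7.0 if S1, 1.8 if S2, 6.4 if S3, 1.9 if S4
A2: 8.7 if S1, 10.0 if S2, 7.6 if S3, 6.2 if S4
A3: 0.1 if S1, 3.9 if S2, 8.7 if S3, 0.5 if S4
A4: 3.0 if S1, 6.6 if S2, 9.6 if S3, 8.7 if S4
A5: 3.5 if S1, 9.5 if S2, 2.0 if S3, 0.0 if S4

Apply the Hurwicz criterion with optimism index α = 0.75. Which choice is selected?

A1: 0.75·7.0 + 0.25·1.8 = 5.7
A2: 0.75·10.0 + 0.25·6.2 = 9.05
A3: 0.75·8.7 + 0.25·0.1 = 6.55
A4: 0.75·9.6 + 0.25·3.0 = 7.95
A5: 0.75·9.5 + 0.25·0.0 = 7.125
Highest Hurwicz score = 9.05 → A2.

A2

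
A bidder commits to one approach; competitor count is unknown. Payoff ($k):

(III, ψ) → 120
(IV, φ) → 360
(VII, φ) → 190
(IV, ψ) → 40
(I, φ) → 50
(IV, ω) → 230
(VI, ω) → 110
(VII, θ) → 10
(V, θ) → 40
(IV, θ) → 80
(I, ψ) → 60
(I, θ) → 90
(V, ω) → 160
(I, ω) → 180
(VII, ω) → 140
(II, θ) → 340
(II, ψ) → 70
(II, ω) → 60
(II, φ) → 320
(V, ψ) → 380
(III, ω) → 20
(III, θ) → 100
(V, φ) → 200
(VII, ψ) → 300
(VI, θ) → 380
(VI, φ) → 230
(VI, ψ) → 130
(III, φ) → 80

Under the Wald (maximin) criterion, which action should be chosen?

VI

Row minima: I=50, II=60, III=20, IV=40, V=40, VI=110, VII=10
Best worst-case = 110 → VI.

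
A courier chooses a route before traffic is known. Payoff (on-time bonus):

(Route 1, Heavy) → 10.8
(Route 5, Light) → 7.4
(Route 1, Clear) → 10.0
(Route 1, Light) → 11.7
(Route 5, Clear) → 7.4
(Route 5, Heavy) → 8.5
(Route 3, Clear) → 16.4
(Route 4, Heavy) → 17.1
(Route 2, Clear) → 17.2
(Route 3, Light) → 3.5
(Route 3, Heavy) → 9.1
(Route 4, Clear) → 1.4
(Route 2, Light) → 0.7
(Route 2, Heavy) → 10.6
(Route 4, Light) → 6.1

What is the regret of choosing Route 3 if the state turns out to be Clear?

0.8

Best payoff under Clear is 17.2.
Regret = 17.2 − 16.4 = 0.8.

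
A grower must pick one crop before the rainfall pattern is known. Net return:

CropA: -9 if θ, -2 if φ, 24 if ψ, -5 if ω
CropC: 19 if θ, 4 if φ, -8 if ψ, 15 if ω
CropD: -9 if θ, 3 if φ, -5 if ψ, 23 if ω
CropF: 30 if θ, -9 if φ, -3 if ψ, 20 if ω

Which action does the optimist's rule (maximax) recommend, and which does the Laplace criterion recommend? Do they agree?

maximax → CropF; laplace → CropF (agree)

Row maxima: CropA=24, CropC=19, CropD=23, CropF=30
Best best-case = 30 → CropF.
Row averages: CropA=2, CropC=7.5, CropD=3, CropF=9.5
Highest average = 9.5 → CropF.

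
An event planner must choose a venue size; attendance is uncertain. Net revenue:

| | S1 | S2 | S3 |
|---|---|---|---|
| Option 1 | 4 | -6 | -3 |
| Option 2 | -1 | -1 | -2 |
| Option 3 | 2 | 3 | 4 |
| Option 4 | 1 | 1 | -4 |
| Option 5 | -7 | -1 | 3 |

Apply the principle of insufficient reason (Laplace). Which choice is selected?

Row averages: Option 1=-5/3, Option 2=-4/3, Option 3=3, Option 4=-2/3, Option 5=-5/3
Highest average = 3 → Option 3.

Option 3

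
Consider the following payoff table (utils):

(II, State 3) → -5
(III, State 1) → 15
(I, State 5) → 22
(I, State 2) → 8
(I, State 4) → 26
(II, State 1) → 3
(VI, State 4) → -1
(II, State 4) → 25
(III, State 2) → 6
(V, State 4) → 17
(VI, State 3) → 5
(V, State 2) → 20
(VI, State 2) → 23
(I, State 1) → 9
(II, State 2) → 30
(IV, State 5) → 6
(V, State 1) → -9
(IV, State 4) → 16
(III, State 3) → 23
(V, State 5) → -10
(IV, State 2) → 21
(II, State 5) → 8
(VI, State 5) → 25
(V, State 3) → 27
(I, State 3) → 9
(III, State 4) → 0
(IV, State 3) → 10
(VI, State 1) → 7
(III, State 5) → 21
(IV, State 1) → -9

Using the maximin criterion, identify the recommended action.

Row minima: I=8, II=-5, III=0, IV=-9, V=-10, VI=-1
Best worst-case = 8 → I.

I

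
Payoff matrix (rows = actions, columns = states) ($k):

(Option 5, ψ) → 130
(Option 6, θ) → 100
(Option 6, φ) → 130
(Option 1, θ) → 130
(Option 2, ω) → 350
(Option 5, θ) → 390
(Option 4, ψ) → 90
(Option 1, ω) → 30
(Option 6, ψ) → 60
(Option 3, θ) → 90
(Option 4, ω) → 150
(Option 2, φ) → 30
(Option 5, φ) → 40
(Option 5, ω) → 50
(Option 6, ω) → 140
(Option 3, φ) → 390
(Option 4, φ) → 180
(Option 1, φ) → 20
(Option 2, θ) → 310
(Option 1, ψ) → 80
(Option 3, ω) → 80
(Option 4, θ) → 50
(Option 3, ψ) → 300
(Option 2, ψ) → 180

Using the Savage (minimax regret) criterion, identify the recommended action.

Column bests: θ=390, φ=390, ψ=300, ω=350.
Option 1 regrets: 260, 370, 220, 320 → max 370
Option 2 regrets: 80, 360, 120, 0 → max 360
Option 3 regrets: 300, 0, 0, 270 → max 300
Option 4 regrets: 340, 210, 210, 200 → max 340
Option 5 regrets: 0, 350, 170, 300 → max 350
Option 6 regrets: 290, 260, 240, 210 → max 290
Smallest max regret = 290 → Option 6.

Option 6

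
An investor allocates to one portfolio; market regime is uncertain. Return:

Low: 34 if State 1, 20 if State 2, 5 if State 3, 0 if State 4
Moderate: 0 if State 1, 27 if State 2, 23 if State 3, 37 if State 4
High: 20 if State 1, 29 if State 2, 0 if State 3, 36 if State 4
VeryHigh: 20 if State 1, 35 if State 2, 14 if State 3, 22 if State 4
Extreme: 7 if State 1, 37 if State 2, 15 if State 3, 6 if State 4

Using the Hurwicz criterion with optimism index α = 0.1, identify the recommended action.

Low: 0.1·34 + 0.9·0 = 3.4
Moderate: 0.1·37 + 0.9·0 = 3.7
High: 0.1·36 + 0.9·0 = 3.6
VeryHigh: 0.1·35 + 0.9·14 = 16.1
Extreme: 0.1·37 + 0.9·6 = 9.1
Highest Hurwicz score = 16.1 → VeryHigh.

VeryHigh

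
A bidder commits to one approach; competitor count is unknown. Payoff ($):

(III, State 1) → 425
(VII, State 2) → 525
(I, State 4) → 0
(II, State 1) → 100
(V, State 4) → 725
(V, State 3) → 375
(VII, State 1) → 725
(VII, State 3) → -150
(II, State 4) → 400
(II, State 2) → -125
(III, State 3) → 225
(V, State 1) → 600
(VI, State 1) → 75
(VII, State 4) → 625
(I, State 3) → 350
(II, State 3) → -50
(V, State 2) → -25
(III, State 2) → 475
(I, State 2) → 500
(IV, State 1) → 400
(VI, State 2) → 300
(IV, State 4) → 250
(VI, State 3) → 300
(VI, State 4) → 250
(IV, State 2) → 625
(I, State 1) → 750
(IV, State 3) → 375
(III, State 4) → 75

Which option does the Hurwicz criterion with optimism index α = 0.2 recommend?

IV

I: 0.2·750 + 0.8·0 = 150
II: 0.2·400 + 0.8·(-125) = -20
III: 0.2·475 + 0.8·75 = 155
IV: 0.2·625 + 0.8·250 = 325
V: 0.2·725 + 0.8·(-25) = 125
VI: 0.2·300 + 0.8·75 = 120
VII: 0.2·725 + 0.8·(-150) = 25
Highest Hurwicz score = 325 → IV.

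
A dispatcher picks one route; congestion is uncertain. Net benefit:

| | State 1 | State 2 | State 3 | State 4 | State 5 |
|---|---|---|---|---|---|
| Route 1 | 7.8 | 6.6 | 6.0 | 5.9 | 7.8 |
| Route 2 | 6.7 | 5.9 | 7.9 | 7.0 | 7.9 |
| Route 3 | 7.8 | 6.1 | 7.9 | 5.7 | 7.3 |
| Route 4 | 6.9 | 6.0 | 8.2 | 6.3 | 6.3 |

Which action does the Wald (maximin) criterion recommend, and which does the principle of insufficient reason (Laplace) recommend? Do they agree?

maximin → Route 4; laplace → Route 2 (disagree)

Row minima: Route 1=5.9, Route 2=5.9, Route 3=5.7, Route 4=6.0
Best worst-case = 6.0 → Route 4.
Row averages: Route 1=6.82, Route 2=7.08, Route 3=6.96, Route 4=6.74
Highest average = 7.08 → Route 2.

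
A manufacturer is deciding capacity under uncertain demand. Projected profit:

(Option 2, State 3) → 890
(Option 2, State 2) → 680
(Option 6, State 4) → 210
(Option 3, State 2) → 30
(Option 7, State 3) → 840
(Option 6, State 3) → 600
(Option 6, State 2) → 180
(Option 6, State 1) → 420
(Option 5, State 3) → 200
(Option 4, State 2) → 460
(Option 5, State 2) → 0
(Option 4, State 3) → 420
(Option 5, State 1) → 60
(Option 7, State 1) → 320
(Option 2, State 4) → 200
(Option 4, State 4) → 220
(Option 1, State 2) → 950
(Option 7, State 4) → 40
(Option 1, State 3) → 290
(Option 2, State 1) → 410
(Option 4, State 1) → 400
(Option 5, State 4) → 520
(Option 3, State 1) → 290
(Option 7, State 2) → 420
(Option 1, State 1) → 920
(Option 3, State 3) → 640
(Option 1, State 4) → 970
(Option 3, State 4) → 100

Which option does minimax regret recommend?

Column bests: State 1=920, State 2=950, State 3=890, State 4=970.
Option 1 regrets: 0, 0, 600, 0 → max 600
Option 2 regrets: 510, 270, 0, 770 → max 770
Option 3 regrets: 630, 920, 250, 870 → max 920
Option 4 regrets: 520, 490, 470, 750 → max 750
Option 5 regrets: 860, 950, 690, 450 → max 950
Option 6 regrets: 500, 770, 290, 760 → max 770
Option 7 regrets: 600, 530, 50, 930 → max 930
Smallest max regret = 600 → Option 1.

Option 1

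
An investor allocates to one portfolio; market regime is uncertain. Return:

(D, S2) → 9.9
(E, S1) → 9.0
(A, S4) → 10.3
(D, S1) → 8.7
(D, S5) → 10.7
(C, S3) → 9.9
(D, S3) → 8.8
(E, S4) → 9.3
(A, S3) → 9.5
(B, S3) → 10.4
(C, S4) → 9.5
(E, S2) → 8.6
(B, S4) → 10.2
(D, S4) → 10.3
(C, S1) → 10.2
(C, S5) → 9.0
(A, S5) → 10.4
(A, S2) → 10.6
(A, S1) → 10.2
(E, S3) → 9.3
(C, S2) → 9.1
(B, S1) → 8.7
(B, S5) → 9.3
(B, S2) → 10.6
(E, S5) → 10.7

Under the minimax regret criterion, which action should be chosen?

A

Column bests: S1=10.2, S2=10.6, S3=10.4, S4=10.3, S5=10.7.
A regrets: 0.0, 0.0, 0.9, 0.0, 0.3 → max 0.9
B regrets: 1.5, 0.0, 0.0, 0.1, 1.4 → max 1.5
C regrets: 0.0, 1.5, 0.5, 0.8, 1.7 → max 1.7
D regrets: 1.5, 0.7, 1.6, 0.0, 0.0 → max 1.6
E regrets: 1.2, 2.0, 1.1, 1.0, 0.0 → max 2.0
Smallest max regret = 0.9 → A.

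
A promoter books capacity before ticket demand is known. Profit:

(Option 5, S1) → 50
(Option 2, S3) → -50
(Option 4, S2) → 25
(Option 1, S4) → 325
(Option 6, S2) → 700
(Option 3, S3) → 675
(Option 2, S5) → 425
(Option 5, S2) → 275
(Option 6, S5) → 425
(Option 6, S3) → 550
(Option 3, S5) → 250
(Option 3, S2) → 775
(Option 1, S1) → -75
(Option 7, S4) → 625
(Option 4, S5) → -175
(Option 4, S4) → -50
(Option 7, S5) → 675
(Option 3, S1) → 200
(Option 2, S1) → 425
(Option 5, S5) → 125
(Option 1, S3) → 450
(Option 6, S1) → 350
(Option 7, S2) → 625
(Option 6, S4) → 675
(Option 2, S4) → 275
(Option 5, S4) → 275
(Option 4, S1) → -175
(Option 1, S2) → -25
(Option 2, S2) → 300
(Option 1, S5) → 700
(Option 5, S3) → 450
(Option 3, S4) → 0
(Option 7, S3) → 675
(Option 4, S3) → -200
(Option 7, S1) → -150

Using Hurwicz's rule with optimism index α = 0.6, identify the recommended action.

Option 6

Option 1: 0.6·700 + 0.4·(-75) = 390
Option 2: 0.6·425 + 0.4·(-50) = 235
Option 3: 0.6·775 + 0.4·0 = 465
Option 4: 0.6·25 + 0.4·(-200) = -65
Option 5: 0.6·450 + 0.4·50 = 290
Option 6: 0.6·700 + 0.4·350 = 560
Option 7: 0.6·675 + 0.4·(-150) = 345
Highest Hurwicz score = 560 → Option 6.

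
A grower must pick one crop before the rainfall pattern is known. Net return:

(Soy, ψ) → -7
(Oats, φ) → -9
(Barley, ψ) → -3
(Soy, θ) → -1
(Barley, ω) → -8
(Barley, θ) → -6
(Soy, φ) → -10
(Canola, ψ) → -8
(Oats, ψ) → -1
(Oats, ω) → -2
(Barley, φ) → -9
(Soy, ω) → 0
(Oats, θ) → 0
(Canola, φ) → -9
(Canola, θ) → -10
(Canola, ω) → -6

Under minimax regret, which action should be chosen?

Oats

Column bests: θ=0, φ=-9, ψ=-1, ω=0.
Barley regrets: 6, 0, 2, 8 → max 8
Oats regrets: 0, 0, 0, 2 → max 2
Soy regrets: 1, 1, 6, 0 → max 6
Canola regrets: 10, 0, 7, 6 → max 10
Smallest max regret = 2 → Oats.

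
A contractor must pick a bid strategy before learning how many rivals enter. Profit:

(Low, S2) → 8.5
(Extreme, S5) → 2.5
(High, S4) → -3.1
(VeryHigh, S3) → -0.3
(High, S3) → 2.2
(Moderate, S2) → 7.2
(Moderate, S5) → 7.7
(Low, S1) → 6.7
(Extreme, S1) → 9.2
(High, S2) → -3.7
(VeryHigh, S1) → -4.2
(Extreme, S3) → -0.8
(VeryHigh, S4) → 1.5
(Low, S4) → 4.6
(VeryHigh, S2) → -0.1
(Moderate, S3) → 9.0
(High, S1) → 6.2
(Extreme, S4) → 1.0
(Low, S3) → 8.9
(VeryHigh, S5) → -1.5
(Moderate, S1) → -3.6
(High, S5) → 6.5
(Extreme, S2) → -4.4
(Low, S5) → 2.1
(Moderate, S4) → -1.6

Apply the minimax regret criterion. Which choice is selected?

Low

Column bests: S1=9.2, S2=8.5, S3=9.0, S4=4.6, S5=7.7.
Low regrets: 2.5, 0.0, 0.1, 0.0, 5.6 → max 5.6
Moderate regrets: 12.8, 1.3, 0.0, 6.2, 0.0 → max 12.8
High regrets: 3.0, 12.2, 6.8, 7.7, 1.2 → max 12.2
VeryHigh regrets: 13.4, 8.6, 9.3, 3.1, 9.2 → max 13.4
Extreme regrets: 0.0, 12.9, 9.8, 3.6, 5.2 → max 12.9
Smallest max regret = 5.6 → Low.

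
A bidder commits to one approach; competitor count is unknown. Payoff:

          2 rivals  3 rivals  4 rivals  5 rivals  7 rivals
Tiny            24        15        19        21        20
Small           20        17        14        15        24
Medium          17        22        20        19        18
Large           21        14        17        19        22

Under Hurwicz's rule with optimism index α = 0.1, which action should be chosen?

Medium

Tiny: 0.1·24 + 0.9·15 = 15.9
Small: 0.1·24 + 0.9·14 = 15
Medium: 0.1·22 + 0.9·17 = 17.5
Large: 0.1·22 + 0.9·14 = 14.8
Highest Hurwicz score = 17.5 → Medium.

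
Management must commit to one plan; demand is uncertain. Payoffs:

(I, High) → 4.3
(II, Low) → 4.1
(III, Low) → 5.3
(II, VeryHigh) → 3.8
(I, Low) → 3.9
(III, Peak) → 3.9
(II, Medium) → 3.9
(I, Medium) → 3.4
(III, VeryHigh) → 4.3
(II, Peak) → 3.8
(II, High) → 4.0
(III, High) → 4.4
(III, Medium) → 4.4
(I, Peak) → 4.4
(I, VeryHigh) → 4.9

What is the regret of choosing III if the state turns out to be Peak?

0.5

Best payoff under Peak is 4.4.
Regret = 4.4 − 3.9 = 0.5.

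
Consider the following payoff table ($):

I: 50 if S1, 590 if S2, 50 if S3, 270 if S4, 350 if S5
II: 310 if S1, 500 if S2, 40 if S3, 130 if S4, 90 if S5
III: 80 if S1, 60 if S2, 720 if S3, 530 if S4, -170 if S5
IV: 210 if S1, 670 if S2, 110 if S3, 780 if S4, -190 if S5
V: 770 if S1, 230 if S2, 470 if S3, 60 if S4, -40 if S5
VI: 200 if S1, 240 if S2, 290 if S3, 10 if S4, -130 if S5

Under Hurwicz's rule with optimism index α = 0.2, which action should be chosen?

I: 0.2·590 + 0.8·50 = 158
II: 0.2·500 + 0.8·40 = 132
III: 0.2·720 + 0.8·(-170) = 8
IV: 0.2·780 + 0.8·(-190) = 4
V: 0.2·770 + 0.8·(-40) = 122
VI: 0.2·290 + 0.8·(-130) = -46
Highest Hurwicz score = 158 → I.

I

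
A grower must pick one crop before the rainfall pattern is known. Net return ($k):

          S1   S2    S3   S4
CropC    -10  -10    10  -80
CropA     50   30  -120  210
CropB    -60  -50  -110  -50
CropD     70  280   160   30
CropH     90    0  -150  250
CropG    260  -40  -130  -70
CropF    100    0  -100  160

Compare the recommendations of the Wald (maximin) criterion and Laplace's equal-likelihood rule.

maximin → CropD; laplace → CropD (agree)

Row minima: CropC=-80, CropA=-120, CropB=-110, CropD=30, CropH=-150, CropG=-130, CropF=-100
Best worst-case = 30 → CropD.
Row averages: CropC=-22.5, CropA=42.5, CropB=-67.5, CropD=135, CropH=47.5, CropG=5, CropF=40
Highest average = 135 → CropD.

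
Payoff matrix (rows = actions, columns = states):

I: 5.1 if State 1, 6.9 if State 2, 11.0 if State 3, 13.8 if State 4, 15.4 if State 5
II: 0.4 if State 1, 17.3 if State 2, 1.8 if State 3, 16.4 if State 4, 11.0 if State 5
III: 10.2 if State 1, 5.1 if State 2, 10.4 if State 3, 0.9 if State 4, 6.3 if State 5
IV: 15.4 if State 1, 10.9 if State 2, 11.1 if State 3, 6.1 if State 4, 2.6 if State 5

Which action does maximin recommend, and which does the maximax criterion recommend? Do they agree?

Row minima: I=5.1, II=0.4, III=0.9, IV=2.6
Best worst-case = 5.1 → I.
Row maxima: I=15.4, II=17.3, III=10.4, IV=15.4
Best best-case = 17.3 → II.

maximin → I; maximax → II (disagree)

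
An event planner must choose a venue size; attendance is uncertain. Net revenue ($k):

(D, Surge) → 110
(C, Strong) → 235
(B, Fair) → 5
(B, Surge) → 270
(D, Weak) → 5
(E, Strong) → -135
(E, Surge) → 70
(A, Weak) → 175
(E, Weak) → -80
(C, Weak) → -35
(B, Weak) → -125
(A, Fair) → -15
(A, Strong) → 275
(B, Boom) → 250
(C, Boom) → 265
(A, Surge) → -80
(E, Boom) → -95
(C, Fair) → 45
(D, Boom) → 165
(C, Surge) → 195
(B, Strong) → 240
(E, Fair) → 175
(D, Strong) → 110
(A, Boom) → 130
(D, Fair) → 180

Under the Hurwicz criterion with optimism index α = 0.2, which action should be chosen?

D

A: 0.2·275 + 0.8·(-80) = -9
B: 0.2·270 + 0.8·(-125) = -46
C: 0.2·265 + 0.8·(-35) = 25
D: 0.2·180 + 0.8·5 = 40
E: 0.2·175 + 0.8·(-135) = -73
Highest Hurwicz score = 40 → D.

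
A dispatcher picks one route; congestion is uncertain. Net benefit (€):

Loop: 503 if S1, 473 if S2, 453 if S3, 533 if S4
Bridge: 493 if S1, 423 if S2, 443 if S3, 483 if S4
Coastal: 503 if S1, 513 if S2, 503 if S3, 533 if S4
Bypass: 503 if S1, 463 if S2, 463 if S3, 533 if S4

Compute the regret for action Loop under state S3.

Best payoff under S3 is 503.
Regret = 503 − 453 = 50.

50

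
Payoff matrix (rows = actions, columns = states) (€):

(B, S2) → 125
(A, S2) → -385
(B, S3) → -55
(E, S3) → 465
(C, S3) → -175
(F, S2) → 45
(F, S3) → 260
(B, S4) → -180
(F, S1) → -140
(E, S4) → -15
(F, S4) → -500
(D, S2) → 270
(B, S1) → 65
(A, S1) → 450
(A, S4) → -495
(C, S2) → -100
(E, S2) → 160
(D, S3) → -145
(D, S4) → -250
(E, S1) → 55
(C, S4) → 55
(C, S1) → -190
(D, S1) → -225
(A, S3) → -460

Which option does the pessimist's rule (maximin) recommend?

Row minima: A=-495, B=-180, C=-190, D=-250, E=-15, F=-500
Best worst-case = -15 → E.

E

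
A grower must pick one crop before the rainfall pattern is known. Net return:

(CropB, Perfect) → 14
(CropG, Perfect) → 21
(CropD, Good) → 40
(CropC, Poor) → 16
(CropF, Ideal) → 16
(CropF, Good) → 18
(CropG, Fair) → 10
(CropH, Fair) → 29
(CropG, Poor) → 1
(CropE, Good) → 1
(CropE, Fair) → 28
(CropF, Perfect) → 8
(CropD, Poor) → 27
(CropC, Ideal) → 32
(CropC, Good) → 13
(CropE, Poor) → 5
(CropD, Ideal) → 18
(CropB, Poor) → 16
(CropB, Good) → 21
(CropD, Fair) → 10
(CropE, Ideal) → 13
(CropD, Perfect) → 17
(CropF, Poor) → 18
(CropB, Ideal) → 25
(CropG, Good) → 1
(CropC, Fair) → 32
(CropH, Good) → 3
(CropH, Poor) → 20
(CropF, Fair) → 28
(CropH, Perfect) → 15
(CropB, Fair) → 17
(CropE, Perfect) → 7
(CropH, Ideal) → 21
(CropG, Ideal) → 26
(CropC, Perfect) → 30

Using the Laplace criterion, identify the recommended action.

Row averages: CropD=22.4, CropG=11.8, CropC=24.6, CropH=17.6, CropB=18.6, CropE=10.8, CropF=17.6
Highest average = 24.6 → CropC.

CropC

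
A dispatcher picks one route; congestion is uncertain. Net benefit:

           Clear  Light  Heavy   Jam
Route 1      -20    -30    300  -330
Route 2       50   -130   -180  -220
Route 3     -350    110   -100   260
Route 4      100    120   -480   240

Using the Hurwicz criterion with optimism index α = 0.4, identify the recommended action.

Route 1

Route 1: 0.4·300 + 0.6·(-330) = -78
Route 2: 0.4·50 + 0.6·(-220) = -112
Route 3: 0.4·260 + 0.6·(-350) = -106
Route 4: 0.4·240 + 0.6·(-480) = -192
Highest Hurwicz score = -78 → Route 1.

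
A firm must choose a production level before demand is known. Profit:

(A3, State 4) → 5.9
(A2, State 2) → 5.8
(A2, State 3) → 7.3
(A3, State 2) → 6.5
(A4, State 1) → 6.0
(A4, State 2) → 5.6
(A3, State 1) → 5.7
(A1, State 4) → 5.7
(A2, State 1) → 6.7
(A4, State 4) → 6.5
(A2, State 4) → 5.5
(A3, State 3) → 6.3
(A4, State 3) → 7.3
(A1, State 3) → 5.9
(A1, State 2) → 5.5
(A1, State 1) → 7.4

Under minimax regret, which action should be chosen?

A2

Column bests: State 1=7.4, State 2=6.5, State 3=7.3, State 4=6.5.
A1 regrets: 0.0, 1.0, 1.4, 0.8 → max 1.4
A2 regrets: 0.7, 0.7, 0.0, 1.0 → max 1.0
A3 regrets: 1.7, 0.0, 1.0, 0.6 → max 1.7
A4 regrets: 1.4, 0.9, 0.0, 0.0 → max 1.4
Smallest max regret = 1.0 → A2.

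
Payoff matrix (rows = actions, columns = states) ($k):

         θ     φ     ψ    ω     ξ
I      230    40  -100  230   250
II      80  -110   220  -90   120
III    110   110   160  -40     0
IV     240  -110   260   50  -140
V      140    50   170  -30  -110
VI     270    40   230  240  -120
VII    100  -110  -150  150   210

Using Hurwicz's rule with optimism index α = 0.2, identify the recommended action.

III

I: 0.2·250 + 0.8·(-100) = -30
II: 0.2·220 + 0.8·(-110) = -44
III: 0.2·160 + 0.8·(-40) = 0
IV: 0.2·260 + 0.8·(-140) = -60
V: 0.2·170 + 0.8·(-110) = -54
VI: 0.2·270 + 0.8·(-120) = -42
VII: 0.2·210 + 0.8·(-150) = -78
Highest Hurwicz score = 0 → III.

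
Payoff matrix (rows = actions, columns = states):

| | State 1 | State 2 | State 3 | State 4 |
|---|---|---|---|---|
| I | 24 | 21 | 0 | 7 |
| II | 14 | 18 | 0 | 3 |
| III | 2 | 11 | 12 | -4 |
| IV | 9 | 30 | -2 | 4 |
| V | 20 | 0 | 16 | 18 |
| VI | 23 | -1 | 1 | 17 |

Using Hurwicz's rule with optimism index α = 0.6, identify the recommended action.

IV

I: 0.6·24 + 0.4·0 = 14.4
II: 0.6·18 + 0.4·0 = 10.8
III: 0.6·12 + 0.4·(-4) = 5.6
IV: 0.6·30 + 0.4·(-2) = 17.2
V: 0.6·20 + 0.4·0 = 12
VI: 0.6·23 + 0.4·(-1) = 13.4
Highest Hurwicz score = 17.2 → IV.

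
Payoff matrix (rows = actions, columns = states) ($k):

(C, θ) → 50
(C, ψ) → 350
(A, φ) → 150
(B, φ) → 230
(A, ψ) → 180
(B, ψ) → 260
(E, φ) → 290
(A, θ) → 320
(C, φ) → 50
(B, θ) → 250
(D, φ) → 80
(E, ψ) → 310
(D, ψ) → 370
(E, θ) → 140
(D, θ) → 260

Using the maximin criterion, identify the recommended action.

B

Row minima: A=150, B=230, C=50, D=80, E=140
Best worst-case = 230 → B.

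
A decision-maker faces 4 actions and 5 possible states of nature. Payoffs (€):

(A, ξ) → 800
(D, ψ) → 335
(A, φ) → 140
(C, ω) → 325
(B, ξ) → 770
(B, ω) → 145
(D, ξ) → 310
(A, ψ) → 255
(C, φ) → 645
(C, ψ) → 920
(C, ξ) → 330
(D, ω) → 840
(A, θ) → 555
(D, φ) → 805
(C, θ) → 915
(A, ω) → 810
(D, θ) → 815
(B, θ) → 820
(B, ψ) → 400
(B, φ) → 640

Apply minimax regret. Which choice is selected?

Column bests: θ=915, φ=805, ψ=920, ω=840, ξ=800.
A regrets: 360, 665, 665, 30, 0 → max 665
B regrets: 95, 165, 520, 695, 30 → max 695
C regrets: 0, 160, 0, 515, 470 → max 515
D regrets: 100, 0, 585, 0, 490 → max 585
Smallest max regret = 515 → C.

C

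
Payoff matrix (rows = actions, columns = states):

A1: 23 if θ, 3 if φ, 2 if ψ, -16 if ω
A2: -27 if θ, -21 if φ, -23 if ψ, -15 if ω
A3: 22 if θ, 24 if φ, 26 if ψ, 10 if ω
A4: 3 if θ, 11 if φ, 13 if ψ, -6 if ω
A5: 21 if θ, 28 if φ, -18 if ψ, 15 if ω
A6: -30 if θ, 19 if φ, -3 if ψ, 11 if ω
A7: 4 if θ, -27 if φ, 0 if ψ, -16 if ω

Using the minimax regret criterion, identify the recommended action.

A3

Column bests: θ=23, φ=28, ψ=26, ω=15.
A1 regrets: 0, 25, 24, 31 → max 31
A2 regrets: 50, 49, 49, 30 → max 50
A3 regrets: 1, 4, 0, 5 → max 5
A4 regrets: 20, 17, 13, 21 → max 21
A5 regrets: 2, 0, 44, 0 → max 44
A6 regrets: 53, 9, 29, 4 → max 53
A7 regrets: 19, 55, 26, 31 → max 55
Smallest max regret = 5 → A3.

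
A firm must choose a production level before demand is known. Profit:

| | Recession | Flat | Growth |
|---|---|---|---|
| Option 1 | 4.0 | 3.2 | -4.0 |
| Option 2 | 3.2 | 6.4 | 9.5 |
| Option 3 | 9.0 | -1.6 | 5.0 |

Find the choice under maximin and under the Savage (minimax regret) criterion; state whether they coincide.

maximin → Option 2; minimax regret → Option 2 (agree)

Row minima: Option 1=-4.0, Option 2=3.2, Option 3=-1.6
Best worst-case = 3.2 → Option 2.
Column bests: Recession=9.0, Flat=6.4, Growth=9.5.
Option 1 regrets: 5.0, 3.2, 13.5 → max 13.5
Option 2 regrets: 5.8, 0.0, 0.0 → max 5.8
Option 3 regrets: 0.0, 8.0, 4.5 → max 8.0
Smallest max regret = 5.8 → Option 2.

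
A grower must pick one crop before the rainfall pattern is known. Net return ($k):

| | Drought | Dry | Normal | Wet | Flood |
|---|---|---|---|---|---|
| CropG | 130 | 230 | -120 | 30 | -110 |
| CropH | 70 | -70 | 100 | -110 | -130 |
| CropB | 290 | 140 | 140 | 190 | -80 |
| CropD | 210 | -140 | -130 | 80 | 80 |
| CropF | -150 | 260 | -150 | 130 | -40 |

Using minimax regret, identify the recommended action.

CropB

Column bests: Drought=290, Dry=260, Normal=140, Wet=190, Flood=80.
CropG regrets: 160, 30, 260, 160, 190 → max 260
CropH regrets: 220, 330, 40, 300, 210 → max 330
CropB regrets: 0, 120, 0, 0, 160 → max 160
CropD regrets: 80, 400, 270, 110, 0 → max 400
CropF regrets: 440, 0, 290, 60, 120 → max 440
Smallest max regret = 160 → CropB.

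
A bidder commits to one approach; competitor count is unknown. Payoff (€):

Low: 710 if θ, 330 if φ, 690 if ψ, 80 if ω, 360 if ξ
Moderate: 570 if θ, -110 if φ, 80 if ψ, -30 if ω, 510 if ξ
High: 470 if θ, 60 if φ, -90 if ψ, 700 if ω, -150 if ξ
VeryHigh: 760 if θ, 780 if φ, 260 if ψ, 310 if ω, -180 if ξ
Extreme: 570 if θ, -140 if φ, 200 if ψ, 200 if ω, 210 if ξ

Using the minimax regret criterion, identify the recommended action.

Column bests: θ=760, φ=780, ψ=690, ω=700, ξ=510.
Low regrets: 50, 450, 0, 620, 150 → max 620
Moderate regrets: 190, 890, 610, 730, 0 → max 890
High regrets: 290, 720, 780, 0, 660 → max 780
VeryHigh regrets: 0, 0, 430, 390, 690 → max 690
Extreme regrets: 190, 920, 490, 500, 300 → max 920
Smallest max regret = 620 → Low.

Low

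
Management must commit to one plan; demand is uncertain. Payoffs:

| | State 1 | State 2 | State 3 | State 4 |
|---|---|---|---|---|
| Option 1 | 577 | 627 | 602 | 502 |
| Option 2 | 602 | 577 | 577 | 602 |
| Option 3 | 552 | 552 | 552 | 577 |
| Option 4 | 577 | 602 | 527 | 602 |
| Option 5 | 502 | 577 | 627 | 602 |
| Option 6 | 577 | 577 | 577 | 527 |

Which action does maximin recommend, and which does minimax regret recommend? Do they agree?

maximin → Option 2; minimax regret → Option 2 (agree)

Row minima: Option 1=502, Option 2=577, Option 3=552, Option 4=527, Option 5=502, Option 6=527
Best worst-case = 577 → Option 2.
Column bests: State 1=602, State 2=627, State 3=627, State 4=602.
Option 1 regrets: 25, 0, 25, 100 → max 100
Option 2 regrets: 0, 50, 50, 0 → max 50
Option 3 regrets: 50, 75, 75, 25 → max 75
Option 4 regrets: 25, 25, 100, 0 → max 100
Option 5 regrets: 100, 50, 0, 0 → max 100
Option 6 regrets: 25, 50, 50, 75 → max 75
Smallest max regret = 50 → Option 2.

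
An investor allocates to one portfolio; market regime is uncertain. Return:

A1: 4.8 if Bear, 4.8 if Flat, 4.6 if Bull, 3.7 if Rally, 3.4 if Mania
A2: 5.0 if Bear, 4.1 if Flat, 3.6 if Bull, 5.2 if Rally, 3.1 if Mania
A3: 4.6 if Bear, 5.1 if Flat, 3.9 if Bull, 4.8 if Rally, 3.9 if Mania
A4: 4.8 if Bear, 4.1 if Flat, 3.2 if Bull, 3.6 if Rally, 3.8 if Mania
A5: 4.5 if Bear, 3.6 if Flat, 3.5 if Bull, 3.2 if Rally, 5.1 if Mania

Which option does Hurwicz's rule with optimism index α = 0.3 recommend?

A3

A1: 0.3·4.8 + 0.7·3.4 = 3.82
A2: 0.3·5.2 + 0.7·3.1 = 3.73
A3: 0.3·5.1 + 0.7·3.9 = 4.26
A4: 0.3·4.8 + 0.7·3.2 = 3.68
A5: 0.3·5.1 + 0.7·3.2 = 3.77
Highest Hurwicz score = 4.26 → A3.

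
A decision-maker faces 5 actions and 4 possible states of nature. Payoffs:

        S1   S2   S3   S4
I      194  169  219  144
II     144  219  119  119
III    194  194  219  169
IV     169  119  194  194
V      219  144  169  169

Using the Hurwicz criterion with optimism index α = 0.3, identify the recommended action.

I: 0.3·219 + 0.7·144 = 166.5
II: 0.3·219 + 0.7·119 = 149
III: 0.3·219 + 0.7·169 = 184
IV: 0.3·194 + 0.7·119 = 141.5
V: 0.3·219 + 0.7·144 = 166.5
Highest Hurwicz score = 184 → III.

III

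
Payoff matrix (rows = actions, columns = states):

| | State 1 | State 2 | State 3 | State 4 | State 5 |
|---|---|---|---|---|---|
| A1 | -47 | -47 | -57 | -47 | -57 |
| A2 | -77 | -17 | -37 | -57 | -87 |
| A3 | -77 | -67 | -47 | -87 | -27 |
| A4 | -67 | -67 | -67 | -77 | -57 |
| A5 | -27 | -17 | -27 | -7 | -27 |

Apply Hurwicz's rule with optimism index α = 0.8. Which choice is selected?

A5

A1: 0.8·(-47) + 0.2·(-57) = -49
A2: 0.8·(-17) + 0.2·(-87) = -31
A3: 0.8·(-27) + 0.2·(-87) = -39
A4: 0.8·(-57) + 0.2·(-77) = -61
A5: 0.8·(-7) + 0.2·(-27) = -11
Highest Hurwicz score = -11 → A5.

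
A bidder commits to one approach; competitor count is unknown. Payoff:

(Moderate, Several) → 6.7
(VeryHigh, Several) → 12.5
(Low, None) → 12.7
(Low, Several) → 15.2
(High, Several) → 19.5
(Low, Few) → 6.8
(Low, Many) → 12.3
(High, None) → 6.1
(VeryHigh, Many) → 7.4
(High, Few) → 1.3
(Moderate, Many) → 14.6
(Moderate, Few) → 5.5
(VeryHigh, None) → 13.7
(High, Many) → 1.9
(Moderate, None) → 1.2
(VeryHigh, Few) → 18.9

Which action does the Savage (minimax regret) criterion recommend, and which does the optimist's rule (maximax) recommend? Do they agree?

minimax regret → VeryHigh; maximax → High (disagree)

Column bests: None=13.7, Few=18.9, Several=19.5, Many=14.6.
Low regrets: 1.0, 12.1, 4.3, 2.3 → max 12.1
Moderate regrets: 12.5, 13.4, 12.8, 0.0 → max 13.4
High regrets: 7.6, 17.6, 0.0, 12.7 → max 17.6
VeryHigh regrets: 0.0, 0.0, 7.0, 7.2 → max 7.2
Smallest max regret = 7.2 → VeryHigh.
Row maxima: Low=15.2, Moderate=14.6, High=19.5, VeryHigh=18.9
Best best-case = 19.5 → High.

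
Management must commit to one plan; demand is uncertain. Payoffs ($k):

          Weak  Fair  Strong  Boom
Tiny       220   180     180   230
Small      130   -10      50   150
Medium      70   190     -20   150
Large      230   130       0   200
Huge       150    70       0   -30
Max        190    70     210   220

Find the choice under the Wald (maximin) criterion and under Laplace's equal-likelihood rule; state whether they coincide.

maximin → Tiny; laplace → Tiny (agree)

Row minima: Tiny=180, Small=-10, Medium=-20, Large=0, Huge=-30, Max=70
Best worst-case = 180 → Tiny.
Row averages: Tiny=202.5, Small=80, Medium=97.5, Large=140, Huge=47.5, Max=172.5
Highest average = 202.5 → Tiny.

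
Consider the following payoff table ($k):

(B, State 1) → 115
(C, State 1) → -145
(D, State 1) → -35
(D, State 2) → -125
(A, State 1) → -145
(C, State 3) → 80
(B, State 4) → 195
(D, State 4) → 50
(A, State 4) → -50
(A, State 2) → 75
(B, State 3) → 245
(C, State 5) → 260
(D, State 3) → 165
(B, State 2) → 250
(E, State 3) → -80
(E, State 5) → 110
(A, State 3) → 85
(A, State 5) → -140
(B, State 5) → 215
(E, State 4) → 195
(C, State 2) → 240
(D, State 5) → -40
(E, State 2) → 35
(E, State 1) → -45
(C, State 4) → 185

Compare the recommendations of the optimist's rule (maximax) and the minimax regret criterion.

Row maxima: A=85, B=250, C=260, D=165, E=195
Best best-case = 260 → C.
Column bests: State 1=115, State 2=250, State 3=245, State 4=195, State 5=260.
A regrets: 260, 175, 160, 245, 400 → max 400
B regrets: 0, 0, 0, 0, 45 → max 45
C regrets: 260, 10, 165, 10, 0 → max 260
D regrets: 150, 375, 80, 145, 300 → max 375
E regrets: 160, 215, 325, 0, 150 → max 325
Smallest max regret = 45 → B.

maximax → C; minimax regret → B (disagree)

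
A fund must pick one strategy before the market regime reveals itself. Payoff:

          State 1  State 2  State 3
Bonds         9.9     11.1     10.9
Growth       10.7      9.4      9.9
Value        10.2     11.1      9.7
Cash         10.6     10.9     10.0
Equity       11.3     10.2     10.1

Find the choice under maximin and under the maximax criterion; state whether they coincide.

Row minima: Bonds=9.9, Growth=9.4, Value=9.7, Cash=10.0, Equity=10.1
Best worst-case = 10.1 → Equity.
Row maxima: Bonds=11.1, Growth=10.7, Value=11.1, Cash=10.9, Equity=11.3
Best best-case = 11.3 → Equity.

maximin → Equity; maximax → Equity (agree)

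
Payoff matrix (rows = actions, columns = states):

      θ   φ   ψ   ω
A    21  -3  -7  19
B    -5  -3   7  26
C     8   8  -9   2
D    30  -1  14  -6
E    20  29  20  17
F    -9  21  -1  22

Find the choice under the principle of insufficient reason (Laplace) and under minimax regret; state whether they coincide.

laplace → E; minimax regret → E (agree)

Row averages: A=7.5, B=6.25, C=2.25, D=9.25, E=21.5, F=8.25
Highest average = 21.5 → E.
Column bests: θ=30, φ=29, ψ=20, ω=26.
A regrets: 9, 32, 27, 7 → max 32
B regrets: 35, 32, 13, 0 → max 35
C regrets: 22, 21, 29, 24 → max 29
D regrets: 0, 30, 6, 32 → max 32
E regrets: 10, 0, 0, 9 → max 10
F regrets: 39, 8, 21, 4 → max 39
Smallest max regret = 10 → E.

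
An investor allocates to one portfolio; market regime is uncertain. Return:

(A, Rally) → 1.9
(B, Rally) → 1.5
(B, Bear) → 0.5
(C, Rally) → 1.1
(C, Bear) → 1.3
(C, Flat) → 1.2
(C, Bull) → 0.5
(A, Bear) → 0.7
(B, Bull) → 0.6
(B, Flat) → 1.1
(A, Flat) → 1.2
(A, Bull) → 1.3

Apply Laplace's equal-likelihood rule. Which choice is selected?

A

Row averages: A=1.275, B=0.925, C=1.025
Highest average = 1.275 → A.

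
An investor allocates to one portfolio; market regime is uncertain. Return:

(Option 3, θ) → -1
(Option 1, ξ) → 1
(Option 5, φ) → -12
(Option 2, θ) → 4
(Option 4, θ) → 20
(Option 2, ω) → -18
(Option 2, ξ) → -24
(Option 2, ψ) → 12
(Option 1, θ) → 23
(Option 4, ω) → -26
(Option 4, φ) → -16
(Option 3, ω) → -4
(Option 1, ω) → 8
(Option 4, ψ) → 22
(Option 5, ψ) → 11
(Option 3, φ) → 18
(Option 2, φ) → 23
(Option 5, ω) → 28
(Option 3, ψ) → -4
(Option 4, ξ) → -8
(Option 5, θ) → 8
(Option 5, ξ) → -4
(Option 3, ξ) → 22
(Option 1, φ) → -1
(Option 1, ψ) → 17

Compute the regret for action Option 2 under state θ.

19

Best payoff under θ is 23.
Regret = 23 − 4 = 19.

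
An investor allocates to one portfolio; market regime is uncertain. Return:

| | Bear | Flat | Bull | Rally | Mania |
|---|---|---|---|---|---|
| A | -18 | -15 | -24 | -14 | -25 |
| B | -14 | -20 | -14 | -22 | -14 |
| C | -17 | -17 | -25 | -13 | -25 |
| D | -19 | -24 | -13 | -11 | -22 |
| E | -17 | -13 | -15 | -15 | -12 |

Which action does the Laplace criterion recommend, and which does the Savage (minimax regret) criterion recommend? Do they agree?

Row averages: A=-19.2, B=-16.8, C=-19.4, D=-17.8, E=-14.4
Highest average = -14.4 → E.
Column bests: Bear=-14, Flat=-13, Bull=-13, Rally=-11, Mania=-12.
A regrets: 4, 2, 11, 3, 13 → max 13
B regrets: 0, 7, 1, 11, 2 → max 11
C regrets: 3, 4, 12, 2, 13 → max 13
D regrets: 5, 11, 0, 0, 10 → max 11
E regrets: 3, 0, 2, 4, 0 → max 4
Smallest max regret = 4 → E.

laplace → E; minimax regret → E (agree)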